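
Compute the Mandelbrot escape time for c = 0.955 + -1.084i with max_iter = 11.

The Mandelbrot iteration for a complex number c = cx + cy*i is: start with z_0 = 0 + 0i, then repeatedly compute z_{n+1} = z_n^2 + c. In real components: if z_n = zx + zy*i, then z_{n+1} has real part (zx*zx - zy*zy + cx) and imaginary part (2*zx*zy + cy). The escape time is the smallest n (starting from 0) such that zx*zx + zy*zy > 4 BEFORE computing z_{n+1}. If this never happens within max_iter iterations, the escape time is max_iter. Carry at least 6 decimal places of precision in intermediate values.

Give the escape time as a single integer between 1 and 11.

z_0 = 0 + 0i, c = 0.9550 + -1.0840i
Iter 1: z = 0.9550 + -1.0840i, |z|^2 = 2.0871
Iter 2: z = 0.6920 + -3.1544i, |z|^2 = 10.4293
Escaped at iteration 2

Answer: 2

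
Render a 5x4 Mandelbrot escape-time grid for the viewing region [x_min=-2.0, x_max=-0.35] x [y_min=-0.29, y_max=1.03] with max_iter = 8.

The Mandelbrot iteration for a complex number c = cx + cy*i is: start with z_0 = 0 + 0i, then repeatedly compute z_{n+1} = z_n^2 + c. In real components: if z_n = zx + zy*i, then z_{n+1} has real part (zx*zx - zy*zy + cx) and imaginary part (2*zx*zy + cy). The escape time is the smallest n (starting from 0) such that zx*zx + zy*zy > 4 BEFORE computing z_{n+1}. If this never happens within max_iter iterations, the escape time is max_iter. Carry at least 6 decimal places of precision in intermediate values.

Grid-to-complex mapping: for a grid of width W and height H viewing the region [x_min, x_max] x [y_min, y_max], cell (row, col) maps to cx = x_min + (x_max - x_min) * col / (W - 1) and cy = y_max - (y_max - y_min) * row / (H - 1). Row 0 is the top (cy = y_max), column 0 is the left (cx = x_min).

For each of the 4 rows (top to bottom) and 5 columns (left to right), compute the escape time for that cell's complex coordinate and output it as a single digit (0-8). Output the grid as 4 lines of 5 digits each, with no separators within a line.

(row=0, col=0): c = -2.0000 + 1.0300i → escape time 1
(row=0, col=1): c = -1.5875 + 1.0300i → escape time 2
(row=0, col=2): c = -1.1750 + 1.0300i → escape time 3
(row=0, col=3): c = -0.7625 + 1.0300i → escape time 3
(row=0, col=4): c = -0.3500 + 1.0300i → escape time 5
(row=1, col=0): c = -2.0000 + 0.5900i → escape time 1
(row=1, col=1): c = -1.5875 + 0.5900i → escape time 3
(row=1, col=2): c = -1.1750 + 0.5900i → escape time 4
(row=1, col=3): c = -0.7625 + 0.5900i → escape time 6
(row=1, col=4): c = -0.3500 + 0.5900i → escape time 8
(row=2, col=0): c = -2.0000 + 0.1500i → escape time 1
(row=2, col=1): c = -1.5875 + 0.1500i → escape time 5
(row=2, col=2): c = -1.1750 + 0.1500i → escape time 8
(row=2, col=3): c = -0.7625 + 0.1500i → escape time 8
(row=2, col=4): c = -0.3500 + 0.1500i → escape time 8
(row=3, col=0): c = -2.0000 + -0.2900i → escape time 1
(row=3, col=1): c = -1.5875 + -0.2900i → escape time 4
(row=3, col=2): c = -1.1750 + -0.2900i → escape time 8
(row=3, col=3): c = -0.7625 + -0.2900i → escape time 8
(row=3, col=4): c = -0.3500 + -0.2900i → escape time 8

Answer: 12335
13468
15888
14888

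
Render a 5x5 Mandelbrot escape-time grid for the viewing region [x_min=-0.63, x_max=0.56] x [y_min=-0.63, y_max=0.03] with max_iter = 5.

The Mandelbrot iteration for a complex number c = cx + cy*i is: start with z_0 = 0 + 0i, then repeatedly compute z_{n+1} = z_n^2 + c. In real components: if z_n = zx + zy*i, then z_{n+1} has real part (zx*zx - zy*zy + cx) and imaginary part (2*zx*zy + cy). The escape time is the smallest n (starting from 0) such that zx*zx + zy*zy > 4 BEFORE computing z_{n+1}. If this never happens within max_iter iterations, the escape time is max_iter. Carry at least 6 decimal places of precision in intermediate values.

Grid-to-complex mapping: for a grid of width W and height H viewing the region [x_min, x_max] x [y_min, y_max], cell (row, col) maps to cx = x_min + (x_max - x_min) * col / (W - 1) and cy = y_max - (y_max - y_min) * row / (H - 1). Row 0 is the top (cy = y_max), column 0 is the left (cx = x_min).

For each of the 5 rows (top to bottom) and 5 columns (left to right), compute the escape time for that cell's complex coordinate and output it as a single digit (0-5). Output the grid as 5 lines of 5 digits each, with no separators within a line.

(row=0, col=0): c = -0.6300 + 0.0300i → escape time 5
(row=0, col=1): c = -0.3325 + 0.0300i → escape time 5
(row=0, col=2): c = -0.0350 + 0.0300i → escape time 5
(row=0, col=3): c = 0.2625 + 0.0300i → escape time 5
(row=0, col=4): c = 0.5600 + 0.0300i → escape time 4
(row=1, col=0): c = -0.6300 + -0.1350i → escape time 5
(row=1, col=1): c = -0.3325 + -0.1350i → escape time 5
(row=1, col=2): c = -0.0350 + -0.1350i → escape time 5
(row=1, col=3): c = 0.2625 + -0.1350i → escape time 5
(row=1, col=4): c = 0.5600 + -0.1350i → escape time 4
(row=2, col=0): c = -0.6300 + -0.3000i → escape time 5
(row=2, col=1): c = -0.3325 + -0.3000i → escape time 5
(row=2, col=2): c = -0.0350 + -0.3000i → escape time 5
(row=2, col=3): c = 0.2625 + -0.3000i → escape time 5
(row=2, col=4): c = 0.5600 + -0.3000i → escape time 4
(row=3, col=0): c = -0.6300 + -0.4650i → escape time 5
(row=3, col=1): c = -0.3325 + -0.4650i → escape time 5
(row=3, col=2): c = -0.0350 + -0.4650i → escape time 5
(row=3, col=3): c = 0.2625 + -0.4650i → escape time 5
(row=3, col=4): c = 0.5600 + -0.4650i → escape time 4
(row=4, col=0): c = -0.6300 + -0.6300i → escape time 5
(row=4, col=1): c = -0.3325 + -0.6300i → escape time 5
(row=4, col=2): c = -0.0350 + -0.6300i → escape time 5
(row=4, col=3): c = 0.2625 + -0.6300i → escape time 5
(row=4, col=4): c = 0.5600 + -0.6300i → escape time 3

Answer: 55554
55554
55554
55554
55553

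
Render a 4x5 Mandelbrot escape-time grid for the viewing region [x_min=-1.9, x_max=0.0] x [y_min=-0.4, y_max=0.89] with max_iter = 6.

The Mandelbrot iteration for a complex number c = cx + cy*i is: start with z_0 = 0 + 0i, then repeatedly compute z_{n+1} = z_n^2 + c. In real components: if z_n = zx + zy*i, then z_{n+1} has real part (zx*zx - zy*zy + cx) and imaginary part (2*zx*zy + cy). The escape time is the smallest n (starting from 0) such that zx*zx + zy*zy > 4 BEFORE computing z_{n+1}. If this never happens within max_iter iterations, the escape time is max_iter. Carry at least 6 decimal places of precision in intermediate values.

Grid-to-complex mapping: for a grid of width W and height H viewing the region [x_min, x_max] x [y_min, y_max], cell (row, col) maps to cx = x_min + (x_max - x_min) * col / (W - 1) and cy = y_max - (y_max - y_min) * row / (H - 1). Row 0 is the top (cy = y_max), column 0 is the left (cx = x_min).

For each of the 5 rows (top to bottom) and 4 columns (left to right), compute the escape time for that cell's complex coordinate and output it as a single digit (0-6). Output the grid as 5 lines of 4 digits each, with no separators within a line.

(row=0, col=0): c = -1.9000 + 0.8900i → escape time 1
(row=0, col=1): c = -1.2667 + 0.8900i → escape time 3
(row=0, col=2): c = -0.6333 + 0.8900i → escape time 4
(row=0, col=3): c = -0.0000 + 0.8900i → escape time 6
(row=1, col=0): c = -1.9000 + 0.5675i → escape time 2
(row=1, col=1): c = -1.2667 + 0.5675i → escape time 3
(row=1, col=2): c = -0.6333 + 0.5675i → escape time 6
(row=1, col=3): c = -0.0000 + 0.5675i → escape time 6
(row=2, col=0): c = -1.9000 + 0.2450i → escape time 3
(row=2, col=1): c = -1.2667 + 0.2450i → escape time 6
(row=2, col=2): c = -0.6333 + 0.2450i → escape time 6
(row=2, col=3): c = -0.0000 + 0.2450i → escape time 6
(row=3, col=0): c = -1.9000 + -0.0775i → escape time 5
(row=3, col=1): c = -1.2667 + -0.0775i → escape time 6
(row=3, col=2): c = -0.6333 + -0.0775i → escape time 6
(row=3, col=3): c = -0.0000 + -0.0775i → escape time 6
(row=4, col=0): c = -1.9000 + -0.4000i → escape time 3
(row=4, col=1): c = -1.2667 + -0.4000i → escape time 6
(row=4, col=2): c = -0.6333 + -0.4000i → escape time 6
(row=4, col=3): c = -0.0000 + -0.4000i → escape time 6

Answer: 1346
2366
3666
5666
3666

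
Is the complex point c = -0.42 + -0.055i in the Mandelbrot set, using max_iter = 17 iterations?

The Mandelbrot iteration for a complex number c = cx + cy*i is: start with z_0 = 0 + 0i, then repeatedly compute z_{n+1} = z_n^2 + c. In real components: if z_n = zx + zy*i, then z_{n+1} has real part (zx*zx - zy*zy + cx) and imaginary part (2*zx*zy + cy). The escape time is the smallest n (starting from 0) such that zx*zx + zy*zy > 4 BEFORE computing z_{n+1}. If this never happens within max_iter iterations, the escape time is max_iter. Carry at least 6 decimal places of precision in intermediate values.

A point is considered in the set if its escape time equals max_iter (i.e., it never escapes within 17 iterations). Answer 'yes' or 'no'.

Answer: yes

Derivation:
z_0 = 0 + 0i, c = -0.4200 + -0.0550i
Iter 1: z = -0.4200 + -0.0550i, |z|^2 = 0.1794
Iter 2: z = -0.2466 + -0.0088i, |z|^2 = 0.0609
Iter 3: z = -0.3593 + -0.0507i, |z|^2 = 0.1316
Iter 4: z = -0.2935 + -0.0186i, |z|^2 = 0.0865
Iter 5: z = -0.3342 + -0.0441i, |z|^2 = 0.1136
Iter 6: z = -0.3103 + -0.0255i, |z|^2 = 0.0969
Iter 7: z = -0.3244 + -0.0392i, |z|^2 = 0.1068
Iter 8: z = -0.3163 + -0.0296i, |z|^2 = 0.1009
Iter 9: z = -0.3208 + -0.0363i, |z|^2 = 0.1042
Iter 10: z = -0.3184 + -0.0317i, |z|^2 = 0.1024
Iter 11: z = -0.3196 + -0.0348i, |z|^2 = 0.1034
Iter 12: z = -0.3190 + -0.0328i, |z|^2 = 0.1029
Iter 13: z = -0.3193 + -0.0341i, |z|^2 = 0.1031
Iter 14: z = -0.3192 + -0.0332i, |z|^2 = 0.1030
Iter 15: z = -0.3192 + -0.0338i, |z|^2 = 0.1030
Iter 16: z = -0.3193 + -0.0334i, |z|^2 = 0.1030
Did not escape in 17 iterations → in set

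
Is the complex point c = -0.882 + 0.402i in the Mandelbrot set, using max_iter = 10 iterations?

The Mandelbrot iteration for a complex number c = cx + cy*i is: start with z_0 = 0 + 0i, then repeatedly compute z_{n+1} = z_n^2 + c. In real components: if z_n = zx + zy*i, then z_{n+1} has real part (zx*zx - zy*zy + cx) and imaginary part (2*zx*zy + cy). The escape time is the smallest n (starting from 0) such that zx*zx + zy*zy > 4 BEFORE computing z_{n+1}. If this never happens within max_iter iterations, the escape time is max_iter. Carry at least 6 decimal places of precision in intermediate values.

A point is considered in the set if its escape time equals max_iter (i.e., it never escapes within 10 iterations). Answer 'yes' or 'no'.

Answer: no

Derivation:
z_0 = 0 + 0i, c = -0.8820 + 0.4020i
Iter 1: z = -0.8820 + 0.4020i, |z|^2 = 0.9395
Iter 2: z = -0.2657 + -0.3071i, |z|^2 = 0.1649
Iter 3: z = -0.9057 + 0.5652i, |z|^2 = 1.1398
Iter 4: z = -0.3811 + -0.6218i, |z|^2 = 0.5319
Iter 5: z = -1.1235 + 0.8759i, |z|^2 = 2.0295
Iter 6: z = -0.3871 + -1.5662i, |z|^2 = 2.6028
Iter 7: z = -3.1851 + 1.6145i, |z|^2 = 12.7514
Escaped at iteration 7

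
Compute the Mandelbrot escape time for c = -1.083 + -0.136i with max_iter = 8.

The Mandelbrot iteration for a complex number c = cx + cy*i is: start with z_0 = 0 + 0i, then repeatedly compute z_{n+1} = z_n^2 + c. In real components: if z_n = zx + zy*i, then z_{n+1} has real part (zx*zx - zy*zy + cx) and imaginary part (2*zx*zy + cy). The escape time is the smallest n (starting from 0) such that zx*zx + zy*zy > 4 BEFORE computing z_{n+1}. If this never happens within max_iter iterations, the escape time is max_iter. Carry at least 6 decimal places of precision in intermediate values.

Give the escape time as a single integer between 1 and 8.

Answer: 8

Derivation:
z_0 = 0 + 0i, c = -1.0830 + -0.1360i
Iter 1: z = -1.0830 + -0.1360i, |z|^2 = 1.1914
Iter 2: z = 0.0714 + 0.1586i, |z|^2 = 0.0302
Iter 3: z = -1.1030 + -0.1134i, |z|^2 = 1.2296
Iter 4: z = 0.1209 + 0.1141i, |z|^2 = 0.0276
Iter 5: z = -1.0814 + -0.1084i, |z|^2 = 1.1812
Iter 6: z = 0.0747 + 0.0985i, |z|^2 = 0.0153
Iter 7: z = -1.0871 + -0.1213i, |z|^2 = 1.1966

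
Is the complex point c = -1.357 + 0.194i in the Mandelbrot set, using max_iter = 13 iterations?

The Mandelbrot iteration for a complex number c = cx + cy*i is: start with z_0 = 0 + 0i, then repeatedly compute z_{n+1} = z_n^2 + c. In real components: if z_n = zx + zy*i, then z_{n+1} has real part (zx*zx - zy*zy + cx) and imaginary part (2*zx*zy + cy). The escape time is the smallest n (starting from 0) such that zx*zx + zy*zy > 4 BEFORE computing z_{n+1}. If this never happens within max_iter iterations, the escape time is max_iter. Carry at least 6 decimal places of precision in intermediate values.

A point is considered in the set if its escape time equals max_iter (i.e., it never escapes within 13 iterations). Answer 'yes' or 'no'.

Answer: no

Derivation:
z_0 = 0 + 0i, c = -1.3570 + 0.1940i
Iter 1: z = -1.3570 + 0.1940i, |z|^2 = 1.8791
Iter 2: z = 0.4468 + -0.3325i, |z|^2 = 0.3102
Iter 3: z = -1.2679 + -0.1031i, |z|^2 = 1.6183
Iter 4: z = 0.2400 + 0.4556i, |z|^2 = 0.2651
Iter 5: z = -1.5069 + 0.4127i, |z|^2 = 2.4412
Iter 6: z = 0.7436 + -1.0497i, |z|^2 = 1.6548
Iter 7: z = -1.9060 + -1.3671i, |z|^2 = 5.5018
Escaped at iteration 7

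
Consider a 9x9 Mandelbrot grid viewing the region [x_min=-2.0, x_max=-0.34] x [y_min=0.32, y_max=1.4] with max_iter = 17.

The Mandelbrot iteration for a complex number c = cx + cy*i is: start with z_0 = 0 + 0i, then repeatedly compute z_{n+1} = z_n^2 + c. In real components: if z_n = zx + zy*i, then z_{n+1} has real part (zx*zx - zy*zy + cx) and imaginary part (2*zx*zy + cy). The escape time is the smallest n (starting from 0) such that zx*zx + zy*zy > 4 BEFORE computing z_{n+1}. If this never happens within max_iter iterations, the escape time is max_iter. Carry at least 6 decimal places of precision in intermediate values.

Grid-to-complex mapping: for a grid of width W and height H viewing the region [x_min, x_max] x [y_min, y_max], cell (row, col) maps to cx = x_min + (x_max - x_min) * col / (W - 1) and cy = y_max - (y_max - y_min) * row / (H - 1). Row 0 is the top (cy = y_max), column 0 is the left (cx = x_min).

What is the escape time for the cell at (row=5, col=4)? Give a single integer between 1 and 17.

Answer: 3

Derivation:
z_0 = 0 + 0i, c = -1.1700 + 0.7250i
Iter 1: z = -1.1700 + 0.7250i, |z|^2 = 1.8945
Iter 2: z = -0.3267 + -0.9715i, |z|^2 = 1.0506
Iter 3: z = -2.0071 + 1.3598i, |z|^2 = 5.8774
Escaped at iteration 3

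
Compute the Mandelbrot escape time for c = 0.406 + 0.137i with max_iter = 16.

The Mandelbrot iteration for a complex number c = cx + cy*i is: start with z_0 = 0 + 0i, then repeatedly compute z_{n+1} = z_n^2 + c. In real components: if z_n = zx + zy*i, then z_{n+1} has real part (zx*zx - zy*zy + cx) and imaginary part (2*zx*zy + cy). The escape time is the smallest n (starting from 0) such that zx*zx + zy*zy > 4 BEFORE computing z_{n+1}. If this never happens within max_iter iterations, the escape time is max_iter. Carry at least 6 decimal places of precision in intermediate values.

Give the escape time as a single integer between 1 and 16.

Answer: 16

Derivation:
z_0 = 0 + 0i, c = 0.4060 + 0.1370i
Iter 1: z = 0.4060 + 0.1370i, |z|^2 = 0.1836
Iter 2: z = 0.5521 + 0.2482i, |z|^2 = 0.3664
Iter 3: z = 0.6492 + 0.4111i, |z|^2 = 0.5904
Iter 4: z = 0.6584 + 0.6707i, |z|^2 = 0.8834
Iter 5: z = 0.3896 + 1.0202i, |z|^2 = 1.1926
Iter 6: z = -0.4830 + 0.9320i, |z|^2 = 1.1019
Iter 7: z = -0.2293 + -0.7634i, |z|^2 = 0.6353
Iter 8: z = -0.1242 + 0.4870i, |z|^2 = 0.2526
Iter 9: z = 0.1842 + 0.0161i, |z|^2 = 0.0342
Iter 10: z = 0.4397 + 0.1429i, |z|^2 = 0.2137
Iter 11: z = 0.5789 + 0.2627i, |z|^2 = 0.4041
Iter 12: z = 0.6721 + 0.4411i, |z|^2 = 0.6463
Iter 13: z = 0.6632 + 0.7300i, |z|^2 = 0.9726
Iter 14: z = 0.3129 + 1.1051i, |z|^2 = 1.3193
Iter 15: z = -0.7174 + 0.8287i, |z|^2 = 1.2014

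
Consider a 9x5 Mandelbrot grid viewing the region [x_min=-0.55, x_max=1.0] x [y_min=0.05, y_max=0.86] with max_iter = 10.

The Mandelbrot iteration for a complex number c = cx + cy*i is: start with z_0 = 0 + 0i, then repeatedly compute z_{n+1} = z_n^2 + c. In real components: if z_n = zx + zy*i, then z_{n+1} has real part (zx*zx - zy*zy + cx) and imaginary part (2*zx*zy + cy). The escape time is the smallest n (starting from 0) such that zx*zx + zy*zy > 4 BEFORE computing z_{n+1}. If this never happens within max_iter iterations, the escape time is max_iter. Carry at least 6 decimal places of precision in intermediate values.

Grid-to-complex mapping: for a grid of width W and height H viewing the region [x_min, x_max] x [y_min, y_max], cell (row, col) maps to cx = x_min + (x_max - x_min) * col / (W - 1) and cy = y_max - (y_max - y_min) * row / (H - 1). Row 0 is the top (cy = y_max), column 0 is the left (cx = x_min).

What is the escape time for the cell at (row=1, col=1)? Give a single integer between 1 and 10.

z_0 = 0 + 0i, c = -0.3563 + 0.6575i
Iter 1: z = -0.3563 + 0.6575i, |z|^2 = 0.5592
Iter 2: z = -0.6616 + 0.1890i, |z|^2 = 0.4735
Iter 3: z = 0.0458 + 0.4074i, |z|^2 = 0.1680
Iter 4: z = -0.5201 + 0.6948i, |z|^2 = 0.7533
Iter 5: z = -0.5685 + -0.0652i, |z|^2 = 0.3275
Iter 6: z = -0.0373 + 0.7317i, |z|^2 = 0.5367
Iter 7: z = -0.8902 + 0.6029i, |z|^2 = 1.1559
Iter 8: z = 0.0727 + -0.4159i, |z|^2 = 0.1783
Iter 9: z = -0.5239 + 0.5970i, |z|^2 = 0.6310

Answer: 10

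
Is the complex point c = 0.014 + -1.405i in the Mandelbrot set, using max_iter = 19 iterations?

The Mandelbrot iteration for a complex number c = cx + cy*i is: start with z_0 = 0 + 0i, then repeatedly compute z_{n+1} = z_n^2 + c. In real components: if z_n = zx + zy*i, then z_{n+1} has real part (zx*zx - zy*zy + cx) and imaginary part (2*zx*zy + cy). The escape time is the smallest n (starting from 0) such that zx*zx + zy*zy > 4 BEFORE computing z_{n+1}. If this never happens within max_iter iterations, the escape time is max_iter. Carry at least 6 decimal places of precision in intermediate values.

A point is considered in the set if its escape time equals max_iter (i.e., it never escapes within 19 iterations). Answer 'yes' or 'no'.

z_0 = 0 + 0i, c = 0.0140 + -1.4050i
Iter 1: z = 0.0140 + -1.4050i, |z|^2 = 1.9742
Iter 2: z = -1.9598 + -1.4443i, |z|^2 = 5.9270
Escaped at iteration 2

Answer: no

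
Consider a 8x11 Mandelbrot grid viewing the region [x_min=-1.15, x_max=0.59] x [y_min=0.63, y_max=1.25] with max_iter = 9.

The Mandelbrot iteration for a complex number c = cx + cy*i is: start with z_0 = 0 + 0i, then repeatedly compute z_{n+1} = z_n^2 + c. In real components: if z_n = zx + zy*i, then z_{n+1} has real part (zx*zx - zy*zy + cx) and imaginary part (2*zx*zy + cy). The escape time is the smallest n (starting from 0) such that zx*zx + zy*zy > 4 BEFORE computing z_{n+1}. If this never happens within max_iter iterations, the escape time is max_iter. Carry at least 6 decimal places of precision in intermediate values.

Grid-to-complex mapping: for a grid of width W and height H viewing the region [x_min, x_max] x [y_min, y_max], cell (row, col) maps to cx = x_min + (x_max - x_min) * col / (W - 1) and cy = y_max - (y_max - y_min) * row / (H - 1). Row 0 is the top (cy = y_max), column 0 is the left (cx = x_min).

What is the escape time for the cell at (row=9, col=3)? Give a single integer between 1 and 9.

Answer: 9

Derivation:
z_0 = 0 + 0i, c = -0.4043 + 0.6920i
Iter 1: z = -0.4043 + 0.6920i, |z|^2 = 0.6423
Iter 2: z = -0.7197 + 0.1325i, |z|^2 = 0.5355
Iter 3: z = 0.0961 + 0.5013i, |z|^2 = 0.2606
Iter 4: z = -0.6464 + 0.7884i, |z|^2 = 1.0394
Iter 5: z = -0.6081 + -0.3272i, |z|^2 = 0.4768
Iter 6: z = -0.1416 + 1.0899i, |z|^2 = 1.2079
Iter 7: z = -1.5721 + 0.3833i, |z|^2 = 2.6185
Iter 8: z = 1.9203 + -0.5133i, |z|^2 = 3.9509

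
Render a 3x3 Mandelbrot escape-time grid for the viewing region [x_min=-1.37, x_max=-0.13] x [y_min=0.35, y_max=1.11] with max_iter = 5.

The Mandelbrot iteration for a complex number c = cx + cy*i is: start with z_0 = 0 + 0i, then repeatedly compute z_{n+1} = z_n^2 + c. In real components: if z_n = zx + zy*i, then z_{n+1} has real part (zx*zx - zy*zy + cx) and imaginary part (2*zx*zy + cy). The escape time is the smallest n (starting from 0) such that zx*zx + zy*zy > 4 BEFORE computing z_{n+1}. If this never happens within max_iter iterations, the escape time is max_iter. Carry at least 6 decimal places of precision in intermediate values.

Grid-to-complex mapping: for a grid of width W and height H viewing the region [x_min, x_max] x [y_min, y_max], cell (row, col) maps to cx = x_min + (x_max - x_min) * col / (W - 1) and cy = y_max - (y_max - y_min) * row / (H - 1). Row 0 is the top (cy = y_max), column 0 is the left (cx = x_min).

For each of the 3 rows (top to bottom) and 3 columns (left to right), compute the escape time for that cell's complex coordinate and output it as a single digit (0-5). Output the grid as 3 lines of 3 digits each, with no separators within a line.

(row=0, col=0): c = -1.3700 + 1.1100i → escape time 2
(row=0, col=1): c = -0.7500 + 1.1100i → escape time 3
(row=0, col=2): c = -0.1300 + 1.1100i → escape time 5
(row=1, col=0): c = -1.3700 + 0.7300i → escape time 3
(row=1, col=1): c = -0.7500 + 0.7300i → escape time 4
(row=1, col=2): c = -0.1300 + 0.7300i → escape time 5
(row=2, col=0): c = -1.3700 + 0.3500i → escape time 5
(row=2, col=1): c = -0.7500 + 0.3500i → escape time 5
(row=2, col=2): c = -0.1300 + 0.3500i → escape time 5

Answer: 235
345
555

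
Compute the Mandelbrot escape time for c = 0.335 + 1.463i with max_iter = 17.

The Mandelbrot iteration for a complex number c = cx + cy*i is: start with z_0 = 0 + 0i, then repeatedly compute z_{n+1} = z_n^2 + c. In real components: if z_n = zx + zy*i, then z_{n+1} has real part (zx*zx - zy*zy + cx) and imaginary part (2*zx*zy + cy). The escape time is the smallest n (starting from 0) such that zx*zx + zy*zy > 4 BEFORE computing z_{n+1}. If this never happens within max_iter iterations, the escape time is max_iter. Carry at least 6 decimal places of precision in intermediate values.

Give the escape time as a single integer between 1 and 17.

Answer: 2

Derivation:
z_0 = 0 + 0i, c = 0.3350 + 1.4630i
Iter 1: z = 0.3350 + 1.4630i, |z|^2 = 2.2526
Iter 2: z = -1.6931 + 2.4432i, |z|^2 = 8.8360
Escaped at iteration 2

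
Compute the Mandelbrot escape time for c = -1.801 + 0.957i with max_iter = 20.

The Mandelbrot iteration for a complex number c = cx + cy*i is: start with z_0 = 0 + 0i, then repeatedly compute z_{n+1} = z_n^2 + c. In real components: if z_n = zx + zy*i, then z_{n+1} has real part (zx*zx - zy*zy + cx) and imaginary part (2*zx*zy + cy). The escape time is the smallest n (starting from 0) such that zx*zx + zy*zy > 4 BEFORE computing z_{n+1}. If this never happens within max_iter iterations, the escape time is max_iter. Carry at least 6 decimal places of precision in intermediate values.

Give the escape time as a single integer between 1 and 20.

Answer: 1

Derivation:
z_0 = 0 + 0i, c = -1.8010 + 0.9570i
Iter 1: z = -1.8010 + 0.9570i, |z|^2 = 4.1594
Escaped at iteration 1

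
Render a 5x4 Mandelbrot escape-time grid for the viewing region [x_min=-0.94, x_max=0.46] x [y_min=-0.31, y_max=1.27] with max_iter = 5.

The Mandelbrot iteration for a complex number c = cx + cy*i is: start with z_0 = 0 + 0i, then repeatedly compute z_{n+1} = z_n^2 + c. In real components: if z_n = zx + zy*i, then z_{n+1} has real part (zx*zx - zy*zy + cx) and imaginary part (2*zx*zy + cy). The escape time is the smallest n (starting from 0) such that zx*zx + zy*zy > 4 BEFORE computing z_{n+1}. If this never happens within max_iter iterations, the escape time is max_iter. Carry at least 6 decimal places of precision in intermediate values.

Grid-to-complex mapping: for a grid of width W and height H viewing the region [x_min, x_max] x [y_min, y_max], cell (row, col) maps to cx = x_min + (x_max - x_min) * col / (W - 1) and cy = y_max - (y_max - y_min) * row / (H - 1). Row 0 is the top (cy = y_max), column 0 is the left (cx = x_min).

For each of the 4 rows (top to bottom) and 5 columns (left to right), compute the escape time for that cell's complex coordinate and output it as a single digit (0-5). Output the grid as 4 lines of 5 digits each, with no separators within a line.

(row=0, col=0): c = -0.9400 + 1.2700i → escape time 2
(row=0, col=1): c = -0.5900 + 1.2700i → escape time 3
(row=0, col=2): c = -0.2400 + 1.2700i → escape time 3
(row=0, col=3): c = 0.1100 + 1.2700i → escape time 2
(row=0, col=4): c = 0.4600 + 1.2700i → escape time 2
(row=1, col=0): c = -0.9400 + 0.7433i → escape time 4
(row=1, col=1): c = -0.5900 + 0.7433i → escape time 5
(row=1, col=2): c = -0.2400 + 0.7433i → escape time 5
(row=1, col=3): c = 0.1100 + 0.7433i → escape time 5
(row=1, col=4): c = 0.4600 + 0.7433i → escape time 4
(row=2, col=0): c = -0.9400 + 0.2167i → escape time 5
(row=2, col=1): c = -0.5900 + 0.2167i → escape time 5
(row=2, col=2): c = -0.2400 + 0.2167i → escape time 5
(row=2, col=3): c = 0.1100 + 0.2167i → escape time 5
(row=2, col=4): c = 0.4600 + 0.2167i → escape time 5
(row=3, col=0): c = -0.9400 + -0.3100i → escape time 5
(row=3, col=1): c = -0.5900 + -0.3100i → escape time 5
(row=3, col=2): c = -0.2400 + -0.3100i → escape time 5
(row=3, col=3): c = 0.1100 + -0.3100i → escape time 5
(row=3, col=4): c = 0.4600 + -0.3100i → escape time 5

Answer: 23322
45554
55555
55555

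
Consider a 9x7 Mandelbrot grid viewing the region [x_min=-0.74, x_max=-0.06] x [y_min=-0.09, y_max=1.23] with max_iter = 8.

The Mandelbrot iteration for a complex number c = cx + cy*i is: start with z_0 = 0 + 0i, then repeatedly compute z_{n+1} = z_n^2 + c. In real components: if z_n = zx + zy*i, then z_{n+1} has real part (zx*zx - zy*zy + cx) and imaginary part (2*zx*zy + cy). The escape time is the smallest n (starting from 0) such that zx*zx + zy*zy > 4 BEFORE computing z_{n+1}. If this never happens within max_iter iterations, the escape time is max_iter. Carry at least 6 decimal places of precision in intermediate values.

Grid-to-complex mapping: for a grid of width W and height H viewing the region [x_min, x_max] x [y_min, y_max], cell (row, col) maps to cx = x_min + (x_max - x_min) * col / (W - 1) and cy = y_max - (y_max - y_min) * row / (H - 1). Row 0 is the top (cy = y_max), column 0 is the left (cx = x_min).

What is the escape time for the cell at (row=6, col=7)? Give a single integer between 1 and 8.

z_0 = 0 + 0i, c = -0.1450 + -0.0900i
Iter 1: z = -0.1450 + -0.0900i, |z|^2 = 0.0291
Iter 2: z = -0.1321 + -0.0639i, |z|^2 = 0.0215
Iter 3: z = -0.1316 + -0.0731i, |z|^2 = 0.0227
Iter 4: z = -0.1330 + -0.0707i, |z|^2 = 0.0227
Iter 5: z = -0.1323 + -0.0712i, |z|^2 = 0.0226
Iter 6: z = -0.1326 + -0.0712i, |z|^2 = 0.0226
Iter 7: z = -0.1325 + -0.0711i, |z|^2 = 0.0226

Answer: 8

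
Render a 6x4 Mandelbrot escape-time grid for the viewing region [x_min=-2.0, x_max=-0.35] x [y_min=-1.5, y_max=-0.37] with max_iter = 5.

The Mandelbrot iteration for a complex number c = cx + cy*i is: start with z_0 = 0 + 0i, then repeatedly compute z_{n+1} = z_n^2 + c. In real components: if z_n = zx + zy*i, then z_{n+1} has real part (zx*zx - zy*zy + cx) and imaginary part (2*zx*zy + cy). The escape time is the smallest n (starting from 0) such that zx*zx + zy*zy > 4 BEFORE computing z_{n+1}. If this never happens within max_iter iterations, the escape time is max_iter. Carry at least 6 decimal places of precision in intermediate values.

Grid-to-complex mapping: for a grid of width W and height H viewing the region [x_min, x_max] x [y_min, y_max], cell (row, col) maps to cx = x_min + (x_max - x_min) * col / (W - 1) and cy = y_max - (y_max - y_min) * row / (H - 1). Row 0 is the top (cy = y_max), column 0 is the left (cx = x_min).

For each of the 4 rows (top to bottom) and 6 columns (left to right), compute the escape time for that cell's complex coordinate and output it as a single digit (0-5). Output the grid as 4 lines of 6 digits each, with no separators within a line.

(row=0, col=0): c = -2.0000 + -0.3700i → escape time 1
(row=0, col=1): c = -1.6700 + -0.3700i → escape time 4
(row=0, col=2): c = -1.3400 + -0.3700i → escape time 5
(row=0, col=3): c = -1.0100 + -0.3700i → escape time 5
(row=0, col=4): c = -0.6800 + -0.3700i → escape time 5
(row=0, col=5): c = -0.3500 + -0.3700i → escape time 5
(row=1, col=0): c = -2.0000 + -0.7467i → escape time 1
(row=1, col=1): c = -1.6700 + -0.7467i → escape time 3
(row=1, col=2): c = -1.3400 + -0.7467i → escape time 3
(row=1, col=3): c = -1.0100 + -0.7467i → escape time 3
(row=1, col=4): c = -0.6800 + -0.7467i → escape time 4
(row=1, col=5): c = -0.3500 + -0.7467i → escape time 5
(row=2, col=0): c = -2.0000 + -1.1233i → escape time 1
(row=2, col=1): c = -1.6700 + -1.1233i → escape time 1
(row=2, col=2): c = -1.3400 + -1.1233i → escape time 2
(row=2, col=3): c = -1.0100 + -1.1233i → escape time 3
(row=2, col=4): c = -0.6800 + -1.1233i → escape time 3
(row=2, col=5): c = -0.3500 + -1.1233i → escape time 4
(row=3, col=0): c = -2.0000 + -1.5000i → escape time 1
(row=3, col=1): c = -1.6700 + -1.5000i → escape time 1
(row=3, col=2): c = -1.3400 + -1.5000i → escape time 1
(row=3, col=3): c = -1.0100 + -1.5000i → escape time 2
(row=3, col=4): c = -0.6800 + -1.5000i → escape time 2
(row=3, col=5): c = -0.3500 + -1.5000i → escape time 2

Answer: 145555
133345
112334
111222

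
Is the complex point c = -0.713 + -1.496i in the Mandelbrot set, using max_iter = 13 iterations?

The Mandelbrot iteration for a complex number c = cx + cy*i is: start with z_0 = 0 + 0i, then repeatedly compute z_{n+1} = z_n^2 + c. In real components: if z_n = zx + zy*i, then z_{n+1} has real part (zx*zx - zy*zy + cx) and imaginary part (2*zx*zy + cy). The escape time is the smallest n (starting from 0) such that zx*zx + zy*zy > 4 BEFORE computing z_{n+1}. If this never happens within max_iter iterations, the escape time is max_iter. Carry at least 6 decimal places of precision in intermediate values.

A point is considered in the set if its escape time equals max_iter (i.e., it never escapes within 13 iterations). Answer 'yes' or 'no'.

Answer: no

Derivation:
z_0 = 0 + 0i, c = -0.7130 + -1.4960i
Iter 1: z = -0.7130 + -1.4960i, |z|^2 = 2.7464
Iter 2: z = -2.4426 + 0.6373i, |z|^2 = 6.3727
Escaped at iteration 2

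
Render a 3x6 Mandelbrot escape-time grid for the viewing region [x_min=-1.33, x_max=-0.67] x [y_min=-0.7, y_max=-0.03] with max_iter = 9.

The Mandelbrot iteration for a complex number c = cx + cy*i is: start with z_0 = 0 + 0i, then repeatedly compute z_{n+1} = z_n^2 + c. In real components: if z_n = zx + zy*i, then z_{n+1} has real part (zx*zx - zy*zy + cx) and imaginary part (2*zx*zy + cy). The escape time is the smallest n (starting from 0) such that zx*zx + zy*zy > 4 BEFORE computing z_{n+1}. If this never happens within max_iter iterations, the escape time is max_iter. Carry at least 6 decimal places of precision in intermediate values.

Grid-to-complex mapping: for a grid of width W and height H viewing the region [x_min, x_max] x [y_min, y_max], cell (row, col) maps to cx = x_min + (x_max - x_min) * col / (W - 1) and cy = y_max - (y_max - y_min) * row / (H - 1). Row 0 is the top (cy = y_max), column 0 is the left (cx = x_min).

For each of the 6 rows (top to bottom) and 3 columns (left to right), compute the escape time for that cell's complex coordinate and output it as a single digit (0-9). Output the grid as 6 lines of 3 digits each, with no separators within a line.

Answer: 999
999
699
569
357
345

Derivation:
(row=0, col=0): c = -1.3300 + -0.0300i → escape time 9
(row=0, col=1): c = -1.0000 + -0.0300i → escape time 9
(row=0, col=2): c = -0.6700 + -0.0300i → escape time 9
(row=1, col=0): c = -1.3300 + -0.1640i → escape time 9
(row=1, col=1): c = -1.0000 + -0.1640i → escape time 9
(row=1, col=2): c = -0.6700 + -0.1640i → escape time 9
(row=2, col=0): c = -1.3300 + -0.2980i → escape time 6
(row=2, col=1): c = -1.0000 + -0.2980i → escape time 9
(row=2, col=2): c = -0.6700 + -0.2980i → escape time 9
(row=3, col=0): c = -1.3300 + -0.4320i → escape time 5
(row=3, col=1): c = -1.0000 + -0.4320i → escape time 6
(row=3, col=2): c = -0.6700 + -0.4320i → escape time 9
(row=4, col=0): c = -1.3300 + -0.5660i → escape time 3
(row=4, col=1): c = -1.0000 + -0.5660i → escape time 5
(row=4, col=2): c = -0.6700 + -0.5660i → escape time 7
(row=5, col=0): c = -1.3300 + -0.7000i → escape time 3
(row=5, col=1): c = -1.0000 + -0.7000i → escape time 4
(row=5, col=2): c = -0.6700 + -0.7000i → escape time 5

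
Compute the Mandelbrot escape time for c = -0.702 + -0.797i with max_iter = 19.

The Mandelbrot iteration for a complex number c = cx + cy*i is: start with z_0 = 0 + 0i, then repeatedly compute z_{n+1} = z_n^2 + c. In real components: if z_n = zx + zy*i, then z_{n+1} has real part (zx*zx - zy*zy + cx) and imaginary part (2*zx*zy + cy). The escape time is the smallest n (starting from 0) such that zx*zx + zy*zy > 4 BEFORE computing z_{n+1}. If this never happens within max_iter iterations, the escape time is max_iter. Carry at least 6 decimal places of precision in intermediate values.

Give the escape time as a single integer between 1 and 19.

Answer: 4

Derivation:
z_0 = 0 + 0i, c = -0.7020 + -0.7970i
Iter 1: z = -0.7020 + -0.7970i, |z|^2 = 1.1280
Iter 2: z = -0.8444 + 0.3220i, |z|^2 = 0.8167
Iter 3: z = -0.0927 + -1.3408i, |z|^2 = 1.8063
Iter 4: z = -2.4911 + -0.5485i, |z|^2 = 6.5065
Escaped at iteration 4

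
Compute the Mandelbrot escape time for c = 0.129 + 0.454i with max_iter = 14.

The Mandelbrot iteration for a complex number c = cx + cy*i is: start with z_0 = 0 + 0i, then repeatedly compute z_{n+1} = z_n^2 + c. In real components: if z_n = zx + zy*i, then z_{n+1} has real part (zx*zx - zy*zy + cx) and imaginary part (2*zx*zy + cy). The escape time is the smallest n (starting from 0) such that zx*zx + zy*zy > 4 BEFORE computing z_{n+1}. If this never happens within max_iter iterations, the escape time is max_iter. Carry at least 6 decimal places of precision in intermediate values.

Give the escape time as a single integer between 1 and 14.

Answer: 14

Derivation:
z_0 = 0 + 0i, c = 0.1290 + 0.4540i
Iter 1: z = 0.1290 + 0.4540i, |z|^2 = 0.2228
Iter 2: z = -0.0605 + 0.5711i, |z|^2 = 0.3298
Iter 3: z = -0.1935 + 0.3849i, |z|^2 = 0.1856
Iter 4: z = 0.0183 + 0.3050i, |z|^2 = 0.0934
Iter 5: z = 0.0363 + 0.4652i, |z|^2 = 0.2177
Iter 6: z = -0.0861 + 0.4878i, |z|^2 = 0.2453
Iter 7: z = -0.1015 + 0.3701i, |z|^2 = 0.1472
Iter 8: z = 0.0024 + 0.3789i, |z|^2 = 0.1435
Iter 9: z = -0.0145 + 0.4558i, |z|^2 = 0.2080
Iter 10: z = -0.0785 + 0.4408i, |z|^2 = 0.2004
Iter 11: z = -0.0591 + 0.3848i, |z|^2 = 0.1515
Iter 12: z = -0.0156 + 0.4085i, |z|^2 = 0.1671
Iter 13: z = -0.0377 + 0.4413i, |z|^2 = 0.1962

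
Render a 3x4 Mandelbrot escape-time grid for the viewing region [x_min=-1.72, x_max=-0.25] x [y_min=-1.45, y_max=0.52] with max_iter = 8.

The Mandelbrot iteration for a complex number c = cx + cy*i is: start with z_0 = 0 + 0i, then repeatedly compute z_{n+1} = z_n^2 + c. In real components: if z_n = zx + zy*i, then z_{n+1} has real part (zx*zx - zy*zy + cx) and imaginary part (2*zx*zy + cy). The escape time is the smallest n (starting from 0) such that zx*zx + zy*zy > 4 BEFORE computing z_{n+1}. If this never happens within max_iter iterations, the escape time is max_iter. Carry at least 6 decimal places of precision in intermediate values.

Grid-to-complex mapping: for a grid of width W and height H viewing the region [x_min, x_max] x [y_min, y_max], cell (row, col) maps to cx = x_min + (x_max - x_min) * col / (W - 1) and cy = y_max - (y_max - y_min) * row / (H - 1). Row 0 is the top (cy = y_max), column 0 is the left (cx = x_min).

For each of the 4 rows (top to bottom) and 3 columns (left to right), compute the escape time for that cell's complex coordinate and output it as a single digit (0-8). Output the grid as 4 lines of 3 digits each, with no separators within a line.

Answer: 358
488
238
122

Derivation:
(row=0, col=0): c = -1.7200 + 0.5200i → escape time 3
(row=0, col=1): c = -0.9850 + 0.5200i → escape time 5
(row=0, col=2): c = -0.2500 + 0.5200i → escape time 8
(row=1, col=0): c = -1.7200 + -0.1367i → escape time 4
(row=1, col=1): c = -0.9850 + -0.1367i → escape time 8
(row=1, col=2): c = -0.2500 + -0.1367i → escape time 8
(row=2, col=0): c = -1.7200 + -0.7933i → escape time 2
(row=2, col=1): c = -0.9850 + -0.7933i → escape time 3
(row=2, col=2): c = -0.2500 + -0.7933i → escape time 8
(row=3, col=0): c = -1.7200 + -1.4500i → escape time 1
(row=3, col=1): c = -0.9850 + -1.4500i → escape time 2
(row=3, col=2): c = -0.2500 + -1.4500i → escape time 2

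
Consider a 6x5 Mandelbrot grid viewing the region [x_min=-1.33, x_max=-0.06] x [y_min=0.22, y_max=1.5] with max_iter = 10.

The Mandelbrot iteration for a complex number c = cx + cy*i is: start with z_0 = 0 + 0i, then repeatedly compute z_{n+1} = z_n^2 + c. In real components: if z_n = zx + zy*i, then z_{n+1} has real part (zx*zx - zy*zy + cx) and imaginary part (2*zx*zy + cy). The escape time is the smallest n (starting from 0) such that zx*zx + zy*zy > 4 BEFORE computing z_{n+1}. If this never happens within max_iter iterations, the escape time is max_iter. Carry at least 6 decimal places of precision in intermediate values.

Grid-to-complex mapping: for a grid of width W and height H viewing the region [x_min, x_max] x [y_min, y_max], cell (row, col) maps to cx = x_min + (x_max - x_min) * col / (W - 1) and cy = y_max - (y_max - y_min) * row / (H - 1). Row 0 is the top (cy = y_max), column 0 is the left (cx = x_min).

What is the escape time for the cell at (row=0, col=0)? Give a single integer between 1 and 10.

z_0 = 0 + 0i, c = -1.3300 + 1.5000i
Iter 1: z = -1.3300 + 1.5000i, |z|^2 = 4.0189
Escaped at iteration 1

Answer: 1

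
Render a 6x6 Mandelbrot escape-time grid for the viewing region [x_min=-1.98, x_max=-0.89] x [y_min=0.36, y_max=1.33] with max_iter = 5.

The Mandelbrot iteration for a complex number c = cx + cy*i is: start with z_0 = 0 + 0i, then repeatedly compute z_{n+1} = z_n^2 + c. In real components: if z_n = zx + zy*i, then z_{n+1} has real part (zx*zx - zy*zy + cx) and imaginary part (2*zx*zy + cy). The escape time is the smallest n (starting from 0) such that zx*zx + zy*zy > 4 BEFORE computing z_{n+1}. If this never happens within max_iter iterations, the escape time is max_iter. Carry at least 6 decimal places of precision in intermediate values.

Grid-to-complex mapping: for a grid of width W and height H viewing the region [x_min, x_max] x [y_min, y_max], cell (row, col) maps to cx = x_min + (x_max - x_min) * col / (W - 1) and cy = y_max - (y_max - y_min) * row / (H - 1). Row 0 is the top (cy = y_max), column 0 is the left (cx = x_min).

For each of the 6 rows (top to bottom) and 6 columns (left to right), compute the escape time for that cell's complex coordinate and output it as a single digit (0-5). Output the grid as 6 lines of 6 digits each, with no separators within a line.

(row=0, col=0): c = -1.9800 + 1.3300i → escape time 1
(row=0, col=1): c = -1.7620 + 1.3300i → escape time 1
(row=0, col=2): c = -1.5440 + 1.3300i → escape time 1
(row=0, col=3): c = -1.3260 + 1.3300i → escape time 2
(row=0, col=4): c = -1.1080 + 1.3300i → escape time 2
(row=0, col=5): c = -0.8900 + 1.3300i → escape time 2
(row=1, col=0): c = -1.9800 + 1.1360i → escape time 1
(row=1, col=1): c = -1.7620 + 1.1360i → escape time 1
(row=1, col=2): c = -1.5440 + 1.1360i → escape time 2
(row=1, col=3): c = -1.3260 + 1.1360i → escape time 2
(row=1, col=4): c = -1.1080 + 1.1360i → escape time 3
(row=1, col=5): c = -0.8900 + 1.1360i → escape time 3
(row=2, col=0): c = -1.9800 + 0.9420i → escape time 1
(row=2, col=1): c = -1.7620 + 0.9420i → escape time 2
(row=2, col=2): c = -1.5440 + 0.9420i → escape time 3
(row=2, col=3): c = -1.3260 + 0.9420i → escape time 3
(row=2, col=4): c = -1.1080 + 0.9420i → escape time 3
(row=2, col=5): c = -0.8900 + 0.9420i → escape time 3
(row=3, col=0): c = -1.9800 + 0.7480i → escape time 1
(row=3, col=1): c = -1.7620 + 0.7480i → escape time 2
(row=3, col=2): c = -1.5440 + 0.7480i → escape time 3
(row=3, col=3): c = -1.3260 + 0.7480i → escape time 3
(row=3, col=4): c = -1.1080 + 0.7480i → escape time 3
(row=3, col=5): c = -0.8900 + 0.7480i → escape time 4
(row=4, col=0): c = -1.9800 + 0.5540i → escape time 1
(row=4, col=1): c = -1.7620 + 0.5540i → escape time 3
(row=4, col=2): c = -1.5440 + 0.5540i → escape time 3
(row=4, col=3): c = -1.3260 + 0.5540i → escape time 3
(row=4, col=4): c = -1.1080 + 0.5540i → escape time 5
(row=4, col=5): c = -0.8900 + 0.5540i → escape time 5
(row=5, col=0): c = -1.9800 + 0.3600i → escape time 1
(row=5, col=1): c = -1.7620 + 0.3600i → escape time 3
(row=5, col=2): c = -1.5440 + 0.3600i → escape time 4
(row=5, col=3): c = -1.3260 + 0.3600i → escape time 5
(row=5, col=4): c = -1.1080 + 0.3600i → escape time 5
(row=5, col=5): c = -0.8900 + 0.3600i → escape time 5

Answer: 111222
112233
123333
123334
133355
134555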